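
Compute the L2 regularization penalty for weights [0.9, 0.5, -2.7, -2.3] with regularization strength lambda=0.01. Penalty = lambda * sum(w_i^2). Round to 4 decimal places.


Squaring each weight:
0.9^2 = 0.81
0.5^2 = 0.25
(-2.7)^2 = 7.29
(-2.3)^2 = 5.29
Sum of squares = 13.64
Penalty = 0.01 * 13.64 = 0.1364

0.1364


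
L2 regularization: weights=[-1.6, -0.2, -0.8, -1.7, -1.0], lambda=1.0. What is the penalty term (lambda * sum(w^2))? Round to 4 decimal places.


Squaring each weight:
(-1.6)^2 = 2.56
(-0.2)^2 = 0.04
(-0.8)^2 = 0.64
(-1.7)^2 = 2.89
(-1.0)^2 = 1.0
Sum of squares = 7.13
Penalty = 1.0 * 7.13 = 7.1300

7.1300


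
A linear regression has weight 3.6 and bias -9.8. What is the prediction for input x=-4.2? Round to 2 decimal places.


y = 3.6 * -4.2 + (-9.8)
= -15.12 + (-9.8)
= -24.92

-24.92


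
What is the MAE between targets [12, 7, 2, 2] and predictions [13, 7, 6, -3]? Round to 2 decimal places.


Absolute errors: [1, 0, 4, 5]
Sum of absolute errors = 10
MAE = 10 / 4 = 2.50

2.50


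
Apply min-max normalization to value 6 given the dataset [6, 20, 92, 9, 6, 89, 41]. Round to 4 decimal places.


Min = 6, Max = 92
Range = 92 - 6 = 86
Scaled = (x - min) / (max - min)
= (6 - 6) / 86
= 0 / 86
= 0.0000

0.0000


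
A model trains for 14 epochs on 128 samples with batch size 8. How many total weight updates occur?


Iterations per epoch = 128 / 8 = 16
Total updates = iterations_per_epoch * epochs
= 16 * 14
= 224

224


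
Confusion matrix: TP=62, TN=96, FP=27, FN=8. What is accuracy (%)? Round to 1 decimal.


Accuracy = (TP + TN) / (TP + TN + FP + FN) * 100
= (62 + 96) / (62 + 96 + 27 + 8)
= 158 / 193
= 0.8187
= 81.9%

81.9


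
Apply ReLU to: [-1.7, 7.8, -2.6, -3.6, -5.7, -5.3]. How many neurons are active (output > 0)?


ReLU(x) = max(0, x) for each element:
ReLU(-1.7) = 0
ReLU(7.8) = 7.8
ReLU(-2.6) = 0
ReLU(-3.6) = 0
ReLU(-5.7) = 0
ReLU(-5.3) = 0
Active neurons (>0): 1

1


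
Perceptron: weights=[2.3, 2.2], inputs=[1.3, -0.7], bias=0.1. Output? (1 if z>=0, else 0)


z = w . x + b
= 2.3*1.3 + 2.2*-0.7 + 0.1
= 2.99 + -1.54 + 0.1
= 1.45 + 0.1
= 1.55
Since z = 1.55 >= 0, output = 1

1


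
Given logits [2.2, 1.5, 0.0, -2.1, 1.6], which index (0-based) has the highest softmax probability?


Softmax is a monotonic transformation, so it preserves the argmax.
We need to find the index of the maximum logit.
Index 0: 2.2
Index 1: 1.5
Index 2: 0.0
Index 3: -2.1
Index 4: 1.6
Maximum logit = 2.2 at index 0

0


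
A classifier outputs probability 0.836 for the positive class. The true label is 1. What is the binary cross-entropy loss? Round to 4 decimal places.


For y=1: Loss = -log(p)
= -log(0.836)
= -(-0.1791)
= 0.1791

0.1791


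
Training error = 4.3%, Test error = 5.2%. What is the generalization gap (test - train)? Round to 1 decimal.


Generalization gap = test_error - train_error
= 5.2 - 4.3
= 0.9%
A small gap suggests good generalization.

0.9


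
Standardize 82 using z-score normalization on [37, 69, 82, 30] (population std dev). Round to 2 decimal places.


Mean = (37 + 69 + 82 + 30) / 4 = 54.5
Variance = sum((x_i - mean)^2) / n = 468.25
Std = sqrt(468.25) = 21.6391
Z = (x - mean) / std
= (82 - 54.5) / 21.6391
= 27.5 / 21.6391
= 1.27

1.27


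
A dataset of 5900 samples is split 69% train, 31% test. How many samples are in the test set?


Train samples = 5900 * 69% = 4071
Test samples = 5900 - 4071
= 1829

1829


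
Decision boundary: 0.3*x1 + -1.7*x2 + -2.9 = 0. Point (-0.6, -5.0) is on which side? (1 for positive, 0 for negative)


Compute 0.3 * -0.6 + -1.7 * -5.0 + -2.9
= -0.18 + 8.5 + -2.9
= 5.42
Since 5.42 >= 0, the point is on the positive side.

1


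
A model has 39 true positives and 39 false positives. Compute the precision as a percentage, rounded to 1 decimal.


Precision = TP / (TP + FP) * 100
= 39 / (39 + 39)
= 39 / 78
= 0.5
= 50.0%

50.0


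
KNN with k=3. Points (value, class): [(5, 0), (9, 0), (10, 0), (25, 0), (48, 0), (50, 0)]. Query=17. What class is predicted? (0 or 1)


Distances from query 17:
Point 10 (class 0): distance = 7
Point 9 (class 0): distance = 8
Point 25 (class 0): distance = 8
K=3 nearest neighbors: classes = [0, 0, 0]
Votes for class 1: 0 / 3
Majority vote => class 0

0


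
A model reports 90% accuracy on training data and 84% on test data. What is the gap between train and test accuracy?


Gap = train_accuracy - test_accuracy
= 90 - 84
= 6%
This moderate gap may indicate mild overfitting.

6


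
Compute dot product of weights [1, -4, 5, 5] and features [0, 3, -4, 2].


Element-wise products:
1 * 0 = 0
-4 * 3 = -12
5 * -4 = -20
5 * 2 = 10
Sum = 0 + -12 + -20 + 10
= -22

-22


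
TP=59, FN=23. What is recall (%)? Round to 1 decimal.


Recall = TP / (TP + FN) * 100
= 59 / (59 + 23)
= 59 / 82
= 0.7195
= 72.0%

72.0


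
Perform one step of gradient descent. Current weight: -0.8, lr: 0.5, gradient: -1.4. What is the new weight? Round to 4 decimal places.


w_new = w_old - lr * gradient
= -0.8 - 0.5 * -1.4
= -0.8 - (-0.7)
= -0.1000

-0.1000


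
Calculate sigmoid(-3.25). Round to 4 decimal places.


sigmoid(z) = 1 / (1 + exp(-z))
exp(-(-3.25)) = exp(3.25) = 25.7903
1 + 25.7903 = 26.7903
1 / 26.7903 = 0.0373

0.0373


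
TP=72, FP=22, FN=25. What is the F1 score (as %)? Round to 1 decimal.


Precision = TP / (TP + FP) = 72 / 94 = 0.766
Recall = TP / (TP + FN) = 72 / 97 = 0.7423
F1 = 2 * P * R / (P + R)
= 2 * 0.766 * 0.7423 / (0.766 + 0.7423)
= 1.1371 / 1.5082
= 0.7539
As percentage: 75.4%

75.4


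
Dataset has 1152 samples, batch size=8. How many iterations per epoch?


Iterations per epoch = dataset_size / batch_size
= 1152 / 8
= 144

144


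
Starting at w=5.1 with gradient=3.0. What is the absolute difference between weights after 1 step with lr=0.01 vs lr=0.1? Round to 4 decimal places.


With lr=0.01: w_new = 5.1 - 0.01 * 3.0 = 5.07
With lr=0.1: w_new = 5.1 - 0.1 * 3.0 = 4.8
Absolute difference = |5.07 - 4.8|
= 0.2700

0.2700


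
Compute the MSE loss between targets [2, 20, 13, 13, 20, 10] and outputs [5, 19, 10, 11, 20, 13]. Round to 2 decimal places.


Differences: [-3, 1, 3, 2, 0, -3]
Squared errors: [9, 1, 9, 4, 0, 9]
Sum of squared errors = 32
MSE = 32 / 6 = 5.33

5.33


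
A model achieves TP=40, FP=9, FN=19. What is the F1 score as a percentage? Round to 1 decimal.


Precision = TP / (TP + FP) = 40 / 49 = 0.8163
Recall = TP / (TP + FN) = 40 / 59 = 0.678
F1 = 2 * P * R / (P + R)
= 2 * 0.8163 * 0.678 / (0.8163 + 0.678)
= 1.1069 / 1.4943
= 0.7407
As percentage: 74.1%

74.1


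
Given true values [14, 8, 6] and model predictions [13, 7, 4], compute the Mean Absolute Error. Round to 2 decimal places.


Absolute errors: [1, 1, 2]
Sum of absolute errors = 4
MAE = 4 / 3 = 1.33

1.33


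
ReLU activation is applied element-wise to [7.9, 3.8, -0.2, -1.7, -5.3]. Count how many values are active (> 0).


ReLU(x) = max(0, x) for each element:
ReLU(7.9) = 7.9
ReLU(3.8) = 3.8
ReLU(-0.2) = 0
ReLU(-1.7) = 0
ReLU(-5.3) = 0
Active neurons (>0): 2

2


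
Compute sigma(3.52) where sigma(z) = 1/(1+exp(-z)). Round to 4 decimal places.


sigmoid(z) = 1 / (1 + exp(-z))
exp(-(3.52)) = exp(-3.52) = 0.0296
1 + 0.0296 = 1.0296
1 / 1.0296 = 0.9713

0.9713


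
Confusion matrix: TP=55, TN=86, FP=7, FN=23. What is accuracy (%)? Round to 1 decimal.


Accuracy = (TP + TN) / (TP + TN + FP + FN) * 100
= (55 + 86) / (55 + 86 + 7 + 23)
= 141 / 171
= 0.8246
= 82.5%

82.5


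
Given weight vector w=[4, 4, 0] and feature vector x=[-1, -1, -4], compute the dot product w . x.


Element-wise products:
4 * -1 = -4
4 * -1 = -4
0 * -4 = 0
Sum = -4 + -4 + 0
= -8

-8


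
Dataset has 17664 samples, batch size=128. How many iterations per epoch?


Iterations per epoch = dataset_size / batch_size
= 17664 / 128
= 138

138


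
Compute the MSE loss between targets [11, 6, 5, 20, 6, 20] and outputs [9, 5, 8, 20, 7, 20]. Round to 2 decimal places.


Differences: [2, 1, -3, 0, -1, 0]
Squared errors: [4, 1, 9, 0, 1, 0]
Sum of squared errors = 15
MSE = 15 / 6 = 2.50

2.50


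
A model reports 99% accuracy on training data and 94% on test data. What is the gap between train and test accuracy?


Gap = train_accuracy - test_accuracy
= 99 - 94
= 5%
This moderate gap may indicate mild overfitting.

5


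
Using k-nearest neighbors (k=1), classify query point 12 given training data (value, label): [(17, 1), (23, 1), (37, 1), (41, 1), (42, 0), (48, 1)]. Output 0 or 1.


Distances from query 12:
Point 17 (class 1): distance = 5
K=1 nearest neighbors: classes = [1]
Votes for class 1: 1 / 1
Majority vote => class 1

1


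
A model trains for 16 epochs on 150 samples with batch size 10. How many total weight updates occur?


Iterations per epoch = 150 / 10 = 15
Total updates = iterations_per_epoch * epochs
= 15 * 16
= 240

240


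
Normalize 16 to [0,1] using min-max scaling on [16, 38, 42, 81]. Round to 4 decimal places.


Min = 16, Max = 81
Range = 81 - 16 = 65
Scaled = (x - min) / (max - min)
= (16 - 16) / 65
= 0 / 65
= 0.0000

0.0000


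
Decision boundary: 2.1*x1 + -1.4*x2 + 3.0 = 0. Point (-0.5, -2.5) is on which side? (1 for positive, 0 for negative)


Compute 2.1 * -0.5 + -1.4 * -2.5 + 3.0
= -1.05 + 3.5 + 3.0
= 5.45
Since 5.45 >= 0, the point is on the positive side.

1


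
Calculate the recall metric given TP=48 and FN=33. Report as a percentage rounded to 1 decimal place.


Recall = TP / (TP + FN) * 100
= 48 / (48 + 33)
= 48 / 81
= 0.5926
= 59.3%

59.3


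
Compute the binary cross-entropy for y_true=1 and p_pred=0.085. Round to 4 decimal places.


For y=1: Loss = -log(p)
= -log(0.085)
= -(-2.4651)
= 2.4651

2.4651


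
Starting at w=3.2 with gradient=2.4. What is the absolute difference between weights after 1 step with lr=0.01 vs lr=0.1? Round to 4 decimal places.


With lr=0.01: w_new = 3.2 - 0.01 * 2.4 = 3.176
With lr=0.1: w_new = 3.2 - 0.1 * 2.4 = 2.96
Absolute difference = |3.176 - 2.96|
= 0.2160

0.2160


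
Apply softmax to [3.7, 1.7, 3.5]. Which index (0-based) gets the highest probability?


Softmax is a monotonic transformation, so it preserves the argmax.
We need to find the index of the maximum logit.
Index 0: 3.7
Index 1: 1.7
Index 2: 3.5
Maximum logit = 3.7 at index 0

0


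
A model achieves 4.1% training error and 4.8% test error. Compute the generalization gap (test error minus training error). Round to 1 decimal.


Generalization gap = test_error - train_error
= 4.8 - 4.1
= 0.7%
A small gap suggests good generalization.

0.7


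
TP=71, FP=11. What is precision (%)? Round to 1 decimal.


Precision = TP / (TP + FP) * 100
= 71 / (71 + 11)
= 71 / 82
= 0.8659
= 86.6%

86.6


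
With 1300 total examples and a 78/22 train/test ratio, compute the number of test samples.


Train samples = 1300 * 78% = 1014
Test samples = 1300 - 1014
= 286

286


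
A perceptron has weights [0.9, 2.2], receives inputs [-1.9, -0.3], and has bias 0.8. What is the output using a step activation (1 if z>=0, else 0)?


z = w . x + b
= 0.9*-1.9 + 2.2*-0.3 + 0.8
= -1.71 + -0.66 + 0.8
= -2.37 + 0.8
= -1.57
Since z = -1.57 < 0, output = 0

0


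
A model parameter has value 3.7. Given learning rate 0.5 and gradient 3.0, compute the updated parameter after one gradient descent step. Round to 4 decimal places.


w_new = w_old - lr * gradient
= 3.7 - 0.5 * 3.0
= 3.7 - (1.5)
= 2.2000

2.2000


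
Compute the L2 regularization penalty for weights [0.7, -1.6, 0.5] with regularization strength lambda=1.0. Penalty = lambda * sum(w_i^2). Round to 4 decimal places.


Squaring each weight:
0.7^2 = 0.49
(-1.6)^2 = 2.56
0.5^2 = 0.25
Sum of squares = 3.3
Penalty = 1.0 * 3.3 = 3.3000

3.3000


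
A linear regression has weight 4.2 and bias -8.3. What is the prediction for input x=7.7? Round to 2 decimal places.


y = 4.2 * 7.7 + (-8.3)
= 32.34 + (-8.3)
= 24.04

24.04


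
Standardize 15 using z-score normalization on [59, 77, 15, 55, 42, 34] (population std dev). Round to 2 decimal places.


Mean = (59 + 77 + 15 + 55 + 42 + 34) / 6 = 47.0
Variance = sum((x_i - mean)^2) / n = 387.6667
Std = sqrt(387.6667) = 19.6893
Z = (x - mean) / std
= (15 - 47.0) / 19.6893
= -32.0 / 19.6893
= -1.63

-1.63


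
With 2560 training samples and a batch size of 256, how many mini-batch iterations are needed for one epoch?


Iterations per epoch = dataset_size / batch_size
= 2560 / 256
= 10

10


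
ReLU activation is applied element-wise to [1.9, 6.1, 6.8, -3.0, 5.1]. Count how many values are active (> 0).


ReLU(x) = max(0, x) for each element:
ReLU(1.9) = 1.9
ReLU(6.1) = 6.1
ReLU(6.8) = 6.8
ReLU(-3.0) = 0
ReLU(5.1) = 5.1
Active neurons (>0): 4

4


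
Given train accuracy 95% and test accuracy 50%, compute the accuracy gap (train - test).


Gap = train_accuracy - test_accuracy
= 95 - 50
= 45%
This large gap strongly indicates overfitting.

45


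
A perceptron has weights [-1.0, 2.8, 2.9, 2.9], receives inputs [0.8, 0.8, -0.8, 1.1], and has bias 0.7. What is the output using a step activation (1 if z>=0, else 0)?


z = w . x + b
= -1.0*0.8 + 2.8*0.8 + 2.9*-0.8 + 2.9*1.1 + 0.7
= -0.8 + 2.24 + -2.32 + 3.19 + 0.7
= 2.31 + 0.7
= 3.01
Since z = 3.01 >= 0, output = 1

1


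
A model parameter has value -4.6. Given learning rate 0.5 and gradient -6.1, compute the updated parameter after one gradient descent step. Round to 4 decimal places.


w_new = w_old - lr * gradient
= -4.6 - 0.5 * -6.1
= -4.6 - (-3.05)
= -1.5500

-1.5500


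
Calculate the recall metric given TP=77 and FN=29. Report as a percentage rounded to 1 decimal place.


Recall = TP / (TP + FN) * 100
= 77 / (77 + 29)
= 77 / 106
= 0.7264
= 72.6%

72.6


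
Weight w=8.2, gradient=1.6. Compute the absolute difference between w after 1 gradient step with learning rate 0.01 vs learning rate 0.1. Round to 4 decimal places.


With lr=0.01: w_new = 8.2 - 0.01 * 1.6 = 8.184
With lr=0.1: w_new = 8.2 - 0.1 * 1.6 = 8.04
Absolute difference = |8.184 - 8.04|
= 0.1440

0.1440


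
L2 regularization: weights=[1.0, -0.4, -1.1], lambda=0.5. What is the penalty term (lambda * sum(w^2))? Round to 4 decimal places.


Squaring each weight:
1.0^2 = 1.0
(-0.4)^2 = 0.16
(-1.1)^2 = 1.21
Sum of squares = 2.37
Penalty = 0.5 * 2.37 = 1.1850

1.1850


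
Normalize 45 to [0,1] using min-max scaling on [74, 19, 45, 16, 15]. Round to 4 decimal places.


Min = 15, Max = 74
Range = 74 - 15 = 59
Scaled = (x - min) / (max - min)
= (45 - 15) / 59
= 30 / 59
= 0.5085

0.5085


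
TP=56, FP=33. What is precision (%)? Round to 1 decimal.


Precision = TP / (TP + FP) * 100
= 56 / (56 + 33)
= 56 / 89
= 0.6292
= 62.9%

62.9


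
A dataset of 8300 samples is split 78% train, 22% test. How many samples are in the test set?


Train samples = 8300 * 78% = 6474
Test samples = 8300 - 6474
= 1826

1826


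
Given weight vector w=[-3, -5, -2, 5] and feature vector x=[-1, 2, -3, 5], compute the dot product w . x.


Element-wise products:
-3 * -1 = 3
-5 * 2 = -10
-2 * -3 = 6
5 * 5 = 25
Sum = 3 + -10 + 6 + 25
= 24

24


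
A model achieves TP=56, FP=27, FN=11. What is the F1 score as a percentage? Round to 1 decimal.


Precision = TP / (TP + FP) = 56 / 83 = 0.6747
Recall = TP / (TP + FN) = 56 / 67 = 0.8358
F1 = 2 * P * R / (P + R)
= 2 * 0.6747 * 0.8358 / (0.6747 + 0.8358)
= 1.1279 / 1.5105
= 0.7467
As percentage: 74.7%

74.7


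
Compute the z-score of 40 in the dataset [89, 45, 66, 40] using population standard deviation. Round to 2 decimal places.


Mean = (89 + 45 + 66 + 40) / 4 = 60.0
Variance = sum((x_i - mean)^2) / n = 375.5
Std = sqrt(375.5) = 19.3778
Z = (x - mean) / std
= (40 - 60.0) / 19.3778
= -20.0 / 19.3778
= -1.03

-1.03


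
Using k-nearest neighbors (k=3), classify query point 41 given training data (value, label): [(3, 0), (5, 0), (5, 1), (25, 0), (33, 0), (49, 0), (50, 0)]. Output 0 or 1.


Distances from query 41:
Point 33 (class 0): distance = 8
Point 49 (class 0): distance = 8
Point 50 (class 0): distance = 9
K=3 nearest neighbors: classes = [0, 0, 0]
Votes for class 1: 0 / 3
Majority vote => class 0

0


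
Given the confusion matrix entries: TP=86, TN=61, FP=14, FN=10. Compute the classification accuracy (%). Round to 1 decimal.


Accuracy = (TP + TN) / (TP + TN + FP + FN) * 100
= (86 + 61) / (86 + 61 + 14 + 10)
= 147 / 171
= 0.8596
= 86.0%

86.0


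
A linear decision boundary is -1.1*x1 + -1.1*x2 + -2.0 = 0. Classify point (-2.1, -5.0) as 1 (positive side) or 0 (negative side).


Compute -1.1 * -2.1 + -1.1 * -5.0 + -2.0
= 2.31 + 5.5 + -2.0
= 5.81
Since 5.81 >= 0, the point is on the positive side.

1


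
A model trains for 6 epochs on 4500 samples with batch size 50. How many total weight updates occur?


Iterations per epoch = 4500 / 50 = 90
Total updates = iterations_per_epoch * epochs
= 90 * 6
= 540

540


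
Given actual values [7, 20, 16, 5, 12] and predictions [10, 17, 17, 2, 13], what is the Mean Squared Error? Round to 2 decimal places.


Differences: [-3, 3, -1, 3, -1]
Squared errors: [9, 9, 1, 9, 1]
Sum of squared errors = 29
MSE = 29 / 5 = 5.80

5.80


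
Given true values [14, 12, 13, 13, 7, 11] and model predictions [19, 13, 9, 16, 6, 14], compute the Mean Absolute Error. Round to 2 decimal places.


Absolute errors: [5, 1, 4, 3, 1, 3]
Sum of absolute errors = 17
MAE = 17 / 6 = 2.83

2.83


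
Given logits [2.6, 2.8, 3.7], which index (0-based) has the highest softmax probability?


Softmax is a monotonic transformation, so it preserves the argmax.
We need to find the index of the maximum logit.
Index 0: 2.6
Index 1: 2.8
Index 2: 3.7
Maximum logit = 3.7 at index 2

2


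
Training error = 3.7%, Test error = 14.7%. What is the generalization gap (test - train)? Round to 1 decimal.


Generalization gap = test_error - train_error
= 14.7 - 3.7
= 11.0%
A large gap suggests overfitting.

11.0


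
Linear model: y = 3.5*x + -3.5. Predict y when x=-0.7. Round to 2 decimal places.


y = 3.5 * -0.7 + (-3.5)
= -2.45 + (-3.5)
= -5.95

-5.95


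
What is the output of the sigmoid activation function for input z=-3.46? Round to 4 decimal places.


sigmoid(z) = 1 / (1 + exp(-z))
exp(-(-3.46)) = exp(3.46) = 31.817
1 + 31.817 = 32.817
1 / 32.817 = 0.0305

0.0305


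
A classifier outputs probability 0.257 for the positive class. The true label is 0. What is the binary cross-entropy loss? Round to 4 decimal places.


For y=0: Loss = -log(1-p)
= -log(1 - 0.257)
= -log(0.743)
= -(-0.2971)
= 0.2971

0.2971


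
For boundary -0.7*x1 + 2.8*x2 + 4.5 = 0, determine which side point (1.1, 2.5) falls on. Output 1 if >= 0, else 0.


Compute -0.7 * 1.1 + 2.8 * 2.5 + 4.5
= -0.77 + 7.0 + 4.5
= 10.73
Since 10.73 >= 0, the point is on the positive side.

1


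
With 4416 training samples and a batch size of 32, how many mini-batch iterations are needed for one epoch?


Iterations per epoch = dataset_size / batch_size
= 4416 / 32
= 138

138


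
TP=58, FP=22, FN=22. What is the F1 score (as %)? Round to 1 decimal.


Precision = TP / (TP + FP) = 58 / 80 = 0.725
Recall = TP / (TP + FN) = 58 / 80 = 0.725
F1 = 2 * P * R / (P + R)
= 2 * 0.725 * 0.725 / (0.725 + 0.725)
= 1.0513 / 1.45
= 0.725
As percentage: 72.5%

72.5


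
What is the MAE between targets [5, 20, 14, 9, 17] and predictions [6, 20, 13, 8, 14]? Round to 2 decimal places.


Absolute errors: [1, 0, 1, 1, 3]
Sum of absolute errors = 6
MAE = 6 / 5 = 1.20

1.20


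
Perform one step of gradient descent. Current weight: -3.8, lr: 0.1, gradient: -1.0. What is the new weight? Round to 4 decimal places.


w_new = w_old - lr * gradient
= -3.8 - 0.1 * -1.0
= -3.8 - (-0.1)
= -3.7000

-3.7000


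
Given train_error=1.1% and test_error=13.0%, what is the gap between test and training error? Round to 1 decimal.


Generalization gap = test_error - train_error
= 13.0 - 1.1
= 11.9%
A large gap suggests overfitting.

11.9


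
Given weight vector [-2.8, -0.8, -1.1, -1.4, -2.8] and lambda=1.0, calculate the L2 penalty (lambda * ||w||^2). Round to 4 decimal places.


Squaring each weight:
(-2.8)^2 = 7.84
(-0.8)^2 = 0.64
(-1.1)^2 = 1.21
(-1.4)^2 = 1.96
(-2.8)^2 = 7.84
Sum of squares = 19.49
Penalty = 1.0 * 19.49 = 19.4900

19.4900


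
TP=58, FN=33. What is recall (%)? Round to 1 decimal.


Recall = TP / (TP + FN) * 100
= 58 / (58 + 33)
= 58 / 91
= 0.6374
= 63.7%

63.7


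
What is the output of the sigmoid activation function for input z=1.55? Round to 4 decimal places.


sigmoid(z) = 1 / (1 + exp(-z))
exp(-(1.55)) = exp(-1.55) = 0.2122
1 + 0.2122 = 1.2122
1 / 1.2122 = 0.8249

0.8249


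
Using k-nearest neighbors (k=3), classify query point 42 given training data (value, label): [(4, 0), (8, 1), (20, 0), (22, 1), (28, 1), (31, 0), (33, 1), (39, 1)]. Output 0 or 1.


Distances from query 42:
Point 39 (class 1): distance = 3
Point 33 (class 1): distance = 9
Point 31 (class 0): distance = 11
K=3 nearest neighbors: classes = [1, 1, 0]
Votes for class 1: 2 / 3
Majority vote => class 1

1


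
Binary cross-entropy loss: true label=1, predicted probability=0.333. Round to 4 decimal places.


For y=1: Loss = -log(p)
= -log(0.333)
= -(-1.0996)
= 1.0996

1.0996


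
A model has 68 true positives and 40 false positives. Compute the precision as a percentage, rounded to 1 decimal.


Precision = TP / (TP + FP) * 100
= 68 / (68 + 40)
= 68 / 108
= 0.6296
= 63.0%

63.0


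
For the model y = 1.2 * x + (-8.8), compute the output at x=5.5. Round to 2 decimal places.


y = 1.2 * 5.5 + (-8.8)
= 6.6 + (-8.8)
= -2.20

-2.20


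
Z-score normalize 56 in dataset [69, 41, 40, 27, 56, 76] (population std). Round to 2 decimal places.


Mean = (69 + 41 + 40 + 27 + 56 + 76) / 6 = 51.5
Variance = sum((x_i - mean)^2) / n = 294.9167
Std = sqrt(294.9167) = 17.1731
Z = (x - mean) / std
= (56 - 51.5) / 17.1731
= 4.5 / 17.1731
= 0.26

0.26


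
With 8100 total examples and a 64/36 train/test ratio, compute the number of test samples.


Train samples = 8100 * 64% = 5184
Test samples = 8100 - 5184
= 2916

2916


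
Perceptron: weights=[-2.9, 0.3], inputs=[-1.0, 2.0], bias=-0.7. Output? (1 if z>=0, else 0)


z = w . x + b
= -2.9*-1.0 + 0.3*2.0 + -0.7
= 2.9 + 0.6 + -0.7
= 3.5 + -0.7
= 2.8
Since z = 2.8 >= 0, output = 1

1


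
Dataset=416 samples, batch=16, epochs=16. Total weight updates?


Iterations per epoch = 416 / 16 = 26
Total updates = iterations_per_epoch * epochs
= 26 * 16
= 416

416


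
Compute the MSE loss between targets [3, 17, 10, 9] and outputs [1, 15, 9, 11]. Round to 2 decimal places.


Differences: [2, 2, 1, -2]
Squared errors: [4, 4, 1, 4]
Sum of squared errors = 13
MSE = 13 / 4 = 3.25

3.25


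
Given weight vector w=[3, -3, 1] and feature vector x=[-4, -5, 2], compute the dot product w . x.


Element-wise products:
3 * -4 = -12
-3 * -5 = 15
1 * 2 = 2
Sum = -12 + 15 + 2
= 5

5


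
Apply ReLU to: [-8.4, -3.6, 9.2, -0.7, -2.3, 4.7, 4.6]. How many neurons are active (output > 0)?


ReLU(x) = max(0, x) for each element:
ReLU(-8.4) = 0
ReLU(-3.6) = 0
ReLU(9.2) = 9.2
ReLU(-0.7) = 0
ReLU(-2.3) = 0
ReLU(4.7) = 4.7
ReLU(4.6) = 4.6
Active neurons (>0): 3

3


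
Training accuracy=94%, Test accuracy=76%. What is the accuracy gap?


Gap = train_accuracy - test_accuracy
= 94 - 76
= 18%
This gap suggests the model is overfitting.

18


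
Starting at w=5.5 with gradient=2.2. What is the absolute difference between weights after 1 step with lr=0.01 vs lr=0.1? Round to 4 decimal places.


With lr=0.01: w_new = 5.5 - 0.01 * 2.2 = 5.478
With lr=0.1: w_new = 5.5 - 0.1 * 2.2 = 5.28
Absolute difference = |5.478 - 5.28|
= 0.1980

0.1980


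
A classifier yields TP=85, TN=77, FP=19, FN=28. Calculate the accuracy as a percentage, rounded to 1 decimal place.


Accuracy = (TP + TN) / (TP + TN + FP + FN) * 100
= (85 + 77) / (85 + 77 + 19 + 28)
= 162 / 209
= 0.7751
= 77.5%

77.5


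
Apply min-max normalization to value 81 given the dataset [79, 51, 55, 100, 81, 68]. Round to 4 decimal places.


Min = 51, Max = 100
Range = 100 - 51 = 49
Scaled = (x - min) / (max - min)
= (81 - 51) / 49
= 30 / 49
= 0.6122

0.6122


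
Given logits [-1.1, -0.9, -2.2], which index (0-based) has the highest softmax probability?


Softmax is a monotonic transformation, so it preserves the argmax.
We need to find the index of the maximum logit.
Index 0: -1.1
Index 1: -0.9
Index 2: -2.2
Maximum logit = -0.9 at index 1

1


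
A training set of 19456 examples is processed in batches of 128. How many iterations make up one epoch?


Iterations per epoch = dataset_size / batch_size
= 19456 / 128
= 152

152


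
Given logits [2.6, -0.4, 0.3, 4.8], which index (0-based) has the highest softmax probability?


Softmax is a monotonic transformation, so it preserves the argmax.
We need to find the index of the maximum logit.
Index 0: 2.6
Index 1: -0.4
Index 2: 0.3
Index 3: 4.8
Maximum logit = 4.8 at index 3

3


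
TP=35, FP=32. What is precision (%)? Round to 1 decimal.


Precision = TP / (TP + FP) * 100
= 35 / (35 + 32)
= 35 / 67
= 0.5224
= 52.2%

52.2


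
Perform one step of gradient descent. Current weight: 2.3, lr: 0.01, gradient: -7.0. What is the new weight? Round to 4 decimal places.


w_new = w_old - lr * gradient
= 2.3 - 0.01 * -7.0
= 2.3 - (-0.07)
= 2.3700

2.3700


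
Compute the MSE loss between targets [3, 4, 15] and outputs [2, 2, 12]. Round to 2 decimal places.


Differences: [1, 2, 3]
Squared errors: [1, 4, 9]
Sum of squared errors = 14
MSE = 14 / 3 = 4.67

4.67


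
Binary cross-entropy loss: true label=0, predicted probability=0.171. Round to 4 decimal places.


For y=0: Loss = -log(1-p)
= -log(1 - 0.171)
= -log(0.829)
= -(-0.1875)
= 0.1875

0.1875


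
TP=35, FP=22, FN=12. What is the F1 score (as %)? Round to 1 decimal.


Precision = TP / (TP + FP) = 35 / 57 = 0.614
Recall = TP / (TP + FN) = 35 / 47 = 0.7447
F1 = 2 * P * R / (P + R)
= 2 * 0.614 * 0.7447 / (0.614 + 0.7447)
= 0.9145 / 1.3587
= 0.6731
As percentage: 67.3%

67.3


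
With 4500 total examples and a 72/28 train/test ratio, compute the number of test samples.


Train samples = 4500 * 72% = 3240
Test samples = 4500 - 3240
= 1260

1260


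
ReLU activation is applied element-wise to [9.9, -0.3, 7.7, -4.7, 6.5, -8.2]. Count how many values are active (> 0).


ReLU(x) = max(0, x) for each element:
ReLU(9.9) = 9.9
ReLU(-0.3) = 0
ReLU(7.7) = 7.7
ReLU(-4.7) = 0
ReLU(6.5) = 6.5
ReLU(-8.2) = 0
Active neurons (>0): 3

3


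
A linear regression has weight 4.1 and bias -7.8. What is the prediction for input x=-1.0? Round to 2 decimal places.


y = 4.1 * -1.0 + (-7.8)
= -4.1 + (-7.8)
= -11.90

-11.90


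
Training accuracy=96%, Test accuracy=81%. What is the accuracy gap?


Gap = train_accuracy - test_accuracy
= 96 - 81
= 15%
This gap suggests the model is overfitting.

15


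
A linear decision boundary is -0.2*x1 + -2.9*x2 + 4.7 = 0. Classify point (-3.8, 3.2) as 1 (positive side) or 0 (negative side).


Compute -0.2 * -3.8 + -2.9 * 3.2 + 4.7
= 0.76 + -9.28 + 4.7
= -3.82
Since -3.82 < 0, the point is on the negative side.

0


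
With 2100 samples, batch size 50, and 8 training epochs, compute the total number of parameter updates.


Iterations per epoch = 2100 / 50 = 42
Total updates = iterations_per_epoch * epochs
= 42 * 8
= 336

336


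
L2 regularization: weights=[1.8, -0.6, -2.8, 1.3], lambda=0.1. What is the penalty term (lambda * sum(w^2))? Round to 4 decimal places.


Squaring each weight:
1.8^2 = 3.24
(-0.6)^2 = 0.36
(-2.8)^2 = 7.84
1.3^2 = 1.69
Sum of squares = 13.13
Penalty = 0.1 * 13.13 = 1.3130

1.3130


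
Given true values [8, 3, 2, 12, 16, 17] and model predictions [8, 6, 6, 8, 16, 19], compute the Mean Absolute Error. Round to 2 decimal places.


Absolute errors: [0, 3, 4, 4, 0, 2]
Sum of absolute errors = 13
MAE = 13 / 6 = 2.17

2.17


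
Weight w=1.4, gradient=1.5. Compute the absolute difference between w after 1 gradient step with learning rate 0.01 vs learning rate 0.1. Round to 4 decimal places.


With lr=0.01: w_new = 1.4 - 0.01 * 1.5 = 1.385
With lr=0.1: w_new = 1.4 - 0.1 * 1.5 = 1.25
Absolute difference = |1.385 - 1.25|
= 0.1350

0.1350


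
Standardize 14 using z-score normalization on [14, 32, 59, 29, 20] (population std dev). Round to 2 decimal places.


Mean = (14 + 32 + 59 + 29 + 20) / 5 = 30.8
Variance = sum((x_i - mean)^2) / n = 239.76
Std = sqrt(239.76) = 15.4842
Z = (x - mean) / std
= (14 - 30.8) / 15.4842
= -16.8 / 15.4842
= -1.08

-1.08


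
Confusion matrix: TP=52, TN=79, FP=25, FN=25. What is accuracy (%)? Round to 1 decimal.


Accuracy = (TP + TN) / (TP + TN + FP + FN) * 100
= (52 + 79) / (52 + 79 + 25 + 25)
= 131 / 181
= 0.7238
= 72.4%

72.4


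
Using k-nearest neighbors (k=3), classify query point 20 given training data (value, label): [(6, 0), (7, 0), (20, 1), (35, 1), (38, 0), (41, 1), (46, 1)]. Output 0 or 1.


Distances from query 20:
Point 20 (class 1): distance = 0
Point 7 (class 0): distance = 13
Point 6 (class 0): distance = 14
K=3 nearest neighbors: classes = [1, 0, 0]
Votes for class 1: 1 / 3
Majority vote => class 0

0


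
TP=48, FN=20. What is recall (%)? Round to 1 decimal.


Recall = TP / (TP + FN) * 100
= 48 / (48 + 20)
= 48 / 68
= 0.7059
= 70.6%

70.6


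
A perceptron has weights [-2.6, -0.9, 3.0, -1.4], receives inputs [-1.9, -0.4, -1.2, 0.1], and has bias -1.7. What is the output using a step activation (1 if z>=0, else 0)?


z = w . x + b
= -2.6*-1.9 + -0.9*-0.4 + 3.0*-1.2 + -1.4*0.1 + -1.7
= 4.94 + 0.36 + -3.6 + -0.14 + -1.7
= 1.56 + -1.7
= -0.14
Since z = -0.14 < 0, output = 0

0


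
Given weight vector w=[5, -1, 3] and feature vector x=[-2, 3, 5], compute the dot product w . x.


Element-wise products:
5 * -2 = -10
-1 * 3 = -3
3 * 5 = 15
Sum = -10 + -3 + 15
= 2

2


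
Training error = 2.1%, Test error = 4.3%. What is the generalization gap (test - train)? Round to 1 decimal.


Generalization gap = test_error - train_error
= 4.3 - 2.1
= 2.2%
A moderate gap.

2.2


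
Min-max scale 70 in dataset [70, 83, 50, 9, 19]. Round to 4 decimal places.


Min = 9, Max = 83
Range = 83 - 9 = 74
Scaled = (x - min) / (max - min)
= (70 - 9) / 74
= 61 / 74
= 0.8243

0.8243


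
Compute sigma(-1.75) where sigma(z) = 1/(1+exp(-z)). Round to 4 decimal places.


sigmoid(z) = 1 / (1 + exp(-z))
exp(-(-1.75)) = exp(1.75) = 5.7546
1 + 5.7546 = 6.7546
1 / 6.7546 = 0.1480

0.1480


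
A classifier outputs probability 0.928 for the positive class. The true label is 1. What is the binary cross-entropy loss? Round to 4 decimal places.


For y=1: Loss = -log(p)
= -log(0.928)
= -(-0.0747)
= 0.0747

0.0747


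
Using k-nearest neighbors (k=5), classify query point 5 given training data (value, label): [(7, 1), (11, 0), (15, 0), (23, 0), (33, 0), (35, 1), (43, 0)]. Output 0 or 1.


Distances from query 5:
Point 7 (class 1): distance = 2
Point 11 (class 0): distance = 6
Point 15 (class 0): distance = 10
Point 23 (class 0): distance = 18
Point 33 (class 0): distance = 28
K=5 nearest neighbors: classes = [1, 0, 0, 0, 0]
Votes for class 1: 1 / 5
Majority vote => class 0

0


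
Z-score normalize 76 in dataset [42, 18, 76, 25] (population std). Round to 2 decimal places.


Mean = (42 + 18 + 76 + 25) / 4 = 40.25
Variance = sum((x_i - mean)^2) / n = 502.1875
Std = sqrt(502.1875) = 22.4095
Z = (x - mean) / std
= (76 - 40.25) / 22.4095
= 35.75 / 22.4095
= 1.60

1.60


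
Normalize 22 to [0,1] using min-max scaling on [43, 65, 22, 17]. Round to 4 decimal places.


Min = 17, Max = 65
Range = 65 - 17 = 48
Scaled = (x - min) / (max - min)
= (22 - 17) / 48
= 5 / 48
= 0.1042

0.1042


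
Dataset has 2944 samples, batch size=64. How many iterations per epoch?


Iterations per epoch = dataset_size / batch_size
= 2944 / 64
= 46

46


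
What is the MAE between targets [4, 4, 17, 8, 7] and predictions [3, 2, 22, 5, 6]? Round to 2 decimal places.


Absolute errors: [1, 2, 5, 3, 1]
Sum of absolute errors = 12
MAE = 12 / 5 = 2.40

2.40


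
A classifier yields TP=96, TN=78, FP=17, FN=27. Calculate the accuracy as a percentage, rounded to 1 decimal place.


Accuracy = (TP + TN) / (TP + TN + FP + FN) * 100
= (96 + 78) / (96 + 78 + 17 + 27)
= 174 / 218
= 0.7982
= 79.8%

79.8


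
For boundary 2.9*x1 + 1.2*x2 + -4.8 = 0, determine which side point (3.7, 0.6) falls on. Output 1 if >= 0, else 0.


Compute 2.9 * 3.7 + 1.2 * 0.6 + -4.8
= 10.73 + 0.72 + -4.8
= 6.65
Since 6.65 >= 0, the point is on the positive side.

1


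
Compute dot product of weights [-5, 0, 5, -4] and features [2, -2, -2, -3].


Element-wise products:
-5 * 2 = -10
0 * -2 = 0
5 * -2 = -10
-4 * -3 = 12
Sum = -10 + 0 + -10 + 12
= -8

-8


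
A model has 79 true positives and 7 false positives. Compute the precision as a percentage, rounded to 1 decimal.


Precision = TP / (TP + FP) * 100
= 79 / (79 + 7)
= 79 / 86
= 0.9186
= 91.9%

91.9


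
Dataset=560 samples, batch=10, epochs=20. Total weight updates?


Iterations per epoch = 560 / 10 = 56
Total updates = iterations_per_epoch * epochs
= 56 * 20
= 1120

1120


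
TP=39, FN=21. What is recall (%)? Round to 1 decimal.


Recall = TP / (TP + FN) * 100
= 39 / (39 + 21)
= 39 / 60
= 0.65
= 65.0%

65.0


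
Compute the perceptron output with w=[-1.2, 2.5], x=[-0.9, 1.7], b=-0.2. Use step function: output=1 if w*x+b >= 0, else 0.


z = w . x + b
= -1.2*-0.9 + 2.5*1.7 + -0.2
= 1.08 + 4.25 + -0.2
= 5.33 + -0.2
= 5.13
Since z = 5.13 >= 0, output = 1

1


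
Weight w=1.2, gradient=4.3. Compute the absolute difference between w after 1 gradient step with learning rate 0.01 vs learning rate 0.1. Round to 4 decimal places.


With lr=0.01: w_new = 1.2 - 0.01 * 4.3 = 1.157
With lr=0.1: w_new = 1.2 - 0.1 * 4.3 = 0.77
Absolute difference = |1.157 - 0.77|
= 0.3870

0.3870


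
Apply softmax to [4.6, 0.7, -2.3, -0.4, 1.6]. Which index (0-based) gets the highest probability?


Softmax is a monotonic transformation, so it preserves the argmax.
We need to find the index of the maximum logit.
Index 0: 4.6
Index 1: 0.7
Index 2: -2.3
Index 3: -0.4
Index 4: 1.6
Maximum logit = 4.6 at index 0

0


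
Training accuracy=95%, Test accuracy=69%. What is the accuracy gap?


Gap = train_accuracy - test_accuracy
= 95 - 69
= 26%
This large gap strongly indicates overfitting.

26


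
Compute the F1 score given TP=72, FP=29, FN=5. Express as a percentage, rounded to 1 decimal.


Precision = TP / (TP + FP) = 72 / 101 = 0.7129
Recall = TP / (TP + FN) = 72 / 77 = 0.9351
F1 = 2 * P * R / (P + R)
= 2 * 0.7129 * 0.9351 / (0.7129 + 0.9351)
= 1.3332 / 1.6479
= 0.809
As percentage: 80.9%

80.9


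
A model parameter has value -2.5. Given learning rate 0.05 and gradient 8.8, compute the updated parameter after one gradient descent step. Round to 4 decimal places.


w_new = w_old - lr * gradient
= -2.5 - 0.05 * 8.8
= -2.5 - (0.44)
= -2.9400

-2.9400


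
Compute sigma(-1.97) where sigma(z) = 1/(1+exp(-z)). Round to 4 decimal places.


sigmoid(z) = 1 / (1 + exp(-z))
exp(-(-1.97)) = exp(1.97) = 7.1707
1 + 7.1707 = 8.1707
1 / 8.1707 = 0.1224

0.1224


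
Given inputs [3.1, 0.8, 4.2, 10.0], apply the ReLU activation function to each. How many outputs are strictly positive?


ReLU(x) = max(0, x) for each element:
ReLU(3.1) = 3.1
ReLU(0.8) = 0.8
ReLU(4.2) = 4.2
ReLU(10.0) = 10.0
Active neurons (>0): 4

4


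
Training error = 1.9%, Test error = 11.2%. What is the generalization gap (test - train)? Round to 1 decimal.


Generalization gap = test_error - train_error
= 11.2 - 1.9
= 9.3%
A moderate gap.

9.3


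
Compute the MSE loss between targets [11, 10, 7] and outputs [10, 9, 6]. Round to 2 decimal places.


Differences: [1, 1, 1]
Squared errors: [1, 1, 1]
Sum of squared errors = 3
MSE = 3 / 3 = 1.00

1.00


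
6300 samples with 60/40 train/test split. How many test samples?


Train samples = 6300 * 60% = 3780
Test samples = 6300 - 3780
= 2520

2520


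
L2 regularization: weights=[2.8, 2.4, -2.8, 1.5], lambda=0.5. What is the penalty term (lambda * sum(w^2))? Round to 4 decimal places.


Squaring each weight:
2.8^2 = 7.84
2.4^2 = 5.76
(-2.8)^2 = 7.84
1.5^2 = 2.25
Sum of squares = 23.69
Penalty = 0.5 * 23.69 = 11.8450

11.8450


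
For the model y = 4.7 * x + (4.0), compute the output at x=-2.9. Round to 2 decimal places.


y = 4.7 * -2.9 + (4.0)
= -13.63 + (4.0)
= -9.63

-9.63


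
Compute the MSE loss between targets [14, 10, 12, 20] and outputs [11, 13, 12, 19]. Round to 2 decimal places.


Differences: [3, -3, 0, 1]
Squared errors: [9, 9, 0, 1]
Sum of squared errors = 19
MSE = 19 / 4 = 4.75

4.75


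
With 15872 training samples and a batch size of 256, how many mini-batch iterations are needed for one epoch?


Iterations per epoch = dataset_size / batch_size
= 15872 / 256
= 62

62


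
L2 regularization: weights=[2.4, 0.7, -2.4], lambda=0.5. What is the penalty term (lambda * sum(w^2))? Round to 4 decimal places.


Squaring each weight:
2.4^2 = 5.76
0.7^2 = 0.49
(-2.4)^2 = 5.76
Sum of squares = 12.01
Penalty = 0.5 * 12.01 = 6.0050

6.0050


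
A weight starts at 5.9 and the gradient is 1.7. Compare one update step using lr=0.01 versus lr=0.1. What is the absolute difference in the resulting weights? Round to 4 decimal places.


With lr=0.01: w_new = 5.9 - 0.01 * 1.7 = 5.883
With lr=0.1: w_new = 5.9 - 0.1 * 1.7 = 5.73
Absolute difference = |5.883 - 5.73|
= 0.1530

0.1530


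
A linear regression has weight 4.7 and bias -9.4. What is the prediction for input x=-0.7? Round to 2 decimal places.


y = 4.7 * -0.7 + (-9.4)
= -3.29 + (-9.4)
= -12.69

-12.69


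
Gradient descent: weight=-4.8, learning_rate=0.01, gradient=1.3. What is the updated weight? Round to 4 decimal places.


w_new = w_old - lr * gradient
= -4.8 - 0.01 * 1.3
= -4.8 - (0.013)
= -4.8130

-4.8130


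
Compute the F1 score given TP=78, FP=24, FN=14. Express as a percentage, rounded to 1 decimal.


Precision = TP / (TP + FP) = 78 / 102 = 0.7647
Recall = TP / (TP + FN) = 78 / 92 = 0.8478
F1 = 2 * P * R / (P + R)
= 2 * 0.7647 * 0.8478 / (0.7647 + 0.8478)
= 1.2967 / 1.6125
= 0.8041
As percentage: 80.4%

80.4


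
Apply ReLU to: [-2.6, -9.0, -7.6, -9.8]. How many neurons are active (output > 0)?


ReLU(x) = max(0, x) for each element:
ReLU(-2.6) = 0
ReLU(-9.0) = 0
ReLU(-7.6) = 0
ReLU(-9.8) = 0
Active neurons (>0): 0

0


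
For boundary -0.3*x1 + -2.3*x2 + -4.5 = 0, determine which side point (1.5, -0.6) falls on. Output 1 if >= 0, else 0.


Compute -0.3 * 1.5 + -2.3 * -0.6 + -4.5
= -0.45 + 1.38 + -4.5
= -3.57
Since -3.57 < 0, the point is on the negative side.

0


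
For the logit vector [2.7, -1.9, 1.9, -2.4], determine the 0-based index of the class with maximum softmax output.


Softmax is a monotonic transformation, so it preserves the argmax.
We need to find the index of the maximum logit.
Index 0: 2.7
Index 1: -1.9
Index 2: 1.9
Index 3: -2.4
Maximum logit = 2.7 at index 0

0


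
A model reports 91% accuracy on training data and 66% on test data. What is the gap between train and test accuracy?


Gap = train_accuracy - test_accuracy
= 91 - 66
= 25%
This large gap strongly indicates overfitting.

25


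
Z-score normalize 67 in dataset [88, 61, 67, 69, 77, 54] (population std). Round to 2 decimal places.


Mean = (88 + 61 + 67 + 69 + 77 + 54) / 6 = 69.3333
Variance = sum((x_i - mean)^2) / n = 119.5556
Std = sqrt(119.5556) = 10.9341
Z = (x - mean) / std
= (67 - 69.3333) / 10.9341
= -2.3333 / 10.9341
= -0.21

-0.21


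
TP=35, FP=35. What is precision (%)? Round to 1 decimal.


Precision = TP / (TP + FP) * 100
= 35 / (35 + 35)
= 35 / 70
= 0.5
= 50.0%

50.0
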